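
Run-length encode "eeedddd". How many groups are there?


Input: eeedddd
Scanning for consecutive runs:
  Group 1: 'e' x 3 (positions 0-2)
  Group 2: 'd' x 4 (positions 3-6)
Total groups: 2

2


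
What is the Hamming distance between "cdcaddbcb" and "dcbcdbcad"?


Comparing "cdcaddbcb" and "dcbcdbcad" position by position:
  Position 0: 'c' vs 'd' => differ
  Position 1: 'd' vs 'c' => differ
  Position 2: 'c' vs 'b' => differ
  Position 3: 'a' vs 'c' => differ
  Position 4: 'd' vs 'd' => same
  Position 5: 'd' vs 'b' => differ
  Position 6: 'b' vs 'c' => differ
  Position 7: 'c' vs 'a' => differ
  Position 8: 'b' vs 'd' => differ
Total differences (Hamming distance): 8

8


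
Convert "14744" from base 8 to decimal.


Input: "14744" in base 8
Positional expansion:
  Digit '1' (value 1) x 8^4 = 4096
  Digit '4' (value 4) x 8^3 = 2048
  Digit '7' (value 7) x 8^2 = 448
  Digit '4' (value 4) x 8^1 = 32
  Digit '4' (value 4) x 8^0 = 4
Sum = 6628

6628


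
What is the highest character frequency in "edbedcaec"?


Input: edbedcaec
Character counts:
  'a': 1
  'b': 1
  'c': 2
  'd': 2
  'e': 3
Maximum frequency: 3

3


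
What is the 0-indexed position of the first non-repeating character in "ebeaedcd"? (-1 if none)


Input: ebeaedcd
Character frequencies:
  'a': 1
  'b': 1
  'c': 1
  'd': 2
  'e': 3
Scanning left to right for freq == 1:
  Position 0 ('e'): freq=3, skip
  Position 1 ('b'): unique! => answer = 1

1


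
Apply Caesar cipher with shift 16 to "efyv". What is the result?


Caesar cipher: shift "efyv" by 16
  'e' (pos 4) + 16 = pos 20 = 'u'
  'f' (pos 5) + 16 = pos 21 = 'v'
  'y' (pos 24) + 16 = pos 14 = 'o'
  'v' (pos 21) + 16 = pos 11 = 'l'
Result: uvol

uvol


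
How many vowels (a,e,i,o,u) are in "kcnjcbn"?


Input: kcnjcbn
Checking each character:
  'k' at position 0: consonant
  'c' at position 1: consonant
  'n' at position 2: consonant
  'j' at position 3: consonant
  'c' at position 4: consonant
  'b' at position 5: consonant
  'n' at position 6: consonant
Total vowels: 0

0


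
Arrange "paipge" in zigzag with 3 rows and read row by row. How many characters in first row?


Zigzag "paipge" into 3 rows:
Placing characters:
  'p' => row 0
  'a' => row 1
  'i' => row 2
  'p' => row 1
  'g' => row 0
  'e' => row 1
Rows:
  Row 0: "pg"
  Row 1: "ape"
  Row 2: "i"
First row length: 2

2


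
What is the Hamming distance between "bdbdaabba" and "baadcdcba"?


Comparing "bdbdaabba" and "baadcdcba" position by position:
  Position 0: 'b' vs 'b' => same
  Position 1: 'd' vs 'a' => differ
  Position 2: 'b' vs 'a' => differ
  Position 3: 'd' vs 'd' => same
  Position 4: 'a' vs 'c' => differ
  Position 5: 'a' vs 'd' => differ
  Position 6: 'b' vs 'c' => differ
  Position 7: 'b' vs 'b' => same
  Position 8: 'a' vs 'a' => same
Total differences (Hamming distance): 5

5


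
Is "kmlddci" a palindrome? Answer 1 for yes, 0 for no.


Input: kmlddci
Reversed: icddlmk
  Compare pos 0 ('k') with pos 6 ('i'): MISMATCH
  Compare pos 1 ('m') with pos 5 ('c'): MISMATCH
  Compare pos 2 ('l') with pos 4 ('d'): MISMATCH
Result: not a palindrome

0


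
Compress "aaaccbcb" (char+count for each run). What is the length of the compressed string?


Input: aaaccbcb
Runs:
  'a' x 3 => "a3"
  'c' x 2 => "c2"
  'b' x 1 => "b1"
  'c' x 1 => "c1"
  'b' x 1 => "b1"
Compressed: "a3c2b1c1b1"
Compressed length: 10

10


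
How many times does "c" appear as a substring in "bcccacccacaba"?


Searching for "c" in "bcccacccacaba"
Scanning each position:
  Position 0: "b" => no
  Position 1: "c" => MATCH
  Position 2: "c" => MATCH
  Position 3: "c" => MATCH
  Position 4: "a" => no
  Position 5: "c" => MATCH
  Position 6: "c" => MATCH
  Position 7: "c" => MATCH
  Position 8: "a" => no
  Position 9: "c" => MATCH
  Position 10: "a" => no
  Position 11: "b" => no
  Position 12: "a" => no
Total occurrences: 7

7


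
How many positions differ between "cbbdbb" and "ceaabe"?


Comparing "cbbdbb" and "ceaabe" position by position:
  Position 0: 'c' vs 'c' => same
  Position 1: 'b' vs 'e' => DIFFER
  Position 2: 'b' vs 'a' => DIFFER
  Position 3: 'd' vs 'a' => DIFFER
  Position 4: 'b' vs 'b' => same
  Position 5: 'b' vs 'e' => DIFFER
Positions that differ: 4

4


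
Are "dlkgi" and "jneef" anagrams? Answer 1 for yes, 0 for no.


Strings: "dlkgi", "jneef"
Sorted first:  dgikl
Sorted second: eefjn
Differ at position 0: 'd' vs 'e' => not anagrams

0


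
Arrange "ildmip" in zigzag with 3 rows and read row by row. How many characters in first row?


Zigzag "ildmip" into 3 rows:
Placing characters:
  'i' => row 0
  'l' => row 1
  'd' => row 2
  'm' => row 1
  'i' => row 0
  'p' => row 1
Rows:
  Row 0: "ii"
  Row 1: "lmp"
  Row 2: "d"
First row length: 2

2


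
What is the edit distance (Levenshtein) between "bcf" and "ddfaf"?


Computing edit distance: "bcf" -> "ddfaf"
DP table:
           d    d    f    a    f
      0    1    2    3    4    5
  b   1    1    2    3    4    5
  c   2    2    2    3    4    5
  f   3    3    3    2    3    4
Edit distance = dp[3][5] = 4

4


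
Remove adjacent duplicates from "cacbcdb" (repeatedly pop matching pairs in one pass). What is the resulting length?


Input: cacbcdb
Stack-based adjacent duplicate removal:
  Read 'c': push. Stack: c
  Read 'a': push. Stack: ca
  Read 'c': push. Stack: cac
  Read 'b': push. Stack: cacb
  Read 'c': push. Stack: cacbc
  Read 'd': push. Stack: cacbcd
  Read 'b': push. Stack: cacbcdb
Final stack: "cacbcdb" (length 7)

7


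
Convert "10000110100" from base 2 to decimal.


Input: "10000110100" in base 2
Positional expansion:
  Digit '1' (value 1) x 2^10 = 1024
  Digit '0' (value 0) x 2^9 = 0
  Digit '0' (value 0) x 2^8 = 0
  Digit '0' (value 0) x 2^7 = 0
  Digit '0' (value 0) x 2^6 = 0
  Digit '1' (value 1) x 2^5 = 32
  Digit '1' (value 1) x 2^4 = 16
  Digit '0' (value 0) x 2^3 = 0
  Digit '1' (value 1) x 2^2 = 4
  Digit '0' (value 0) x 2^1 = 0
  Digit '0' (value 0) x 2^0 = 0
Sum = 1076

1076


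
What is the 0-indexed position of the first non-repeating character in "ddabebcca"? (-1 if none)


Input: ddabebcca
Character frequencies:
  'a': 2
  'b': 2
  'c': 2
  'd': 2
  'e': 1
Scanning left to right for freq == 1:
  Position 0 ('d'): freq=2, skip
  Position 1 ('d'): freq=2, skip
  Position 2 ('a'): freq=2, skip
  Position 3 ('b'): freq=2, skip
  Position 4 ('e'): unique! => answer = 4

4


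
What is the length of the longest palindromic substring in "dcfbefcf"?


Input: "dcfbefcf"
Checking substrings for palindromes:
  [5:8] "fcf" (len 3) => palindrome
Longest palindromic substring: "fcf" with length 3

3


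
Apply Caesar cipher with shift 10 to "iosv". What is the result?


Caesar cipher: shift "iosv" by 10
  'i' (pos 8) + 10 = pos 18 = 's'
  'o' (pos 14) + 10 = pos 24 = 'y'
  's' (pos 18) + 10 = pos 2 = 'c'
  'v' (pos 21) + 10 = pos 5 = 'f'
Result: sycf

sycf


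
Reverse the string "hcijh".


Input: hcijh
Reading characters right to left:
  Position 4: 'h'
  Position 3: 'j'
  Position 2: 'i'
  Position 1: 'c'
  Position 0: 'h'
Reversed: hjich

hjich


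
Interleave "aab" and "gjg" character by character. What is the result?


Interleaving "aab" and "gjg":
  Position 0: 'a' from first, 'g' from second => "ag"
  Position 1: 'a' from first, 'j' from second => "aj"
  Position 2: 'b' from first, 'g' from second => "bg"
Result: agajbg

agajbg


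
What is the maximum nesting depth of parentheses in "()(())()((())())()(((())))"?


Input: "()(())()((())())()(((())))"
Tracking depth:
  Position 0 '(': depth becomes 1
  Position 1 ')': depth becomes 0
  Position 2 '(': depth becomes 1
  Position 3 '(': depth becomes 2
  Position 4 ')': depth becomes 1
  Position 5 ')': depth becomes 0
  Position 6 '(': depth becomes 1
  Position 7 ')': depth becomes 0
  Position 8 '(': depth becomes 1
  Position 9 '(': depth becomes 2
  Position 10 '(': depth becomes 3
  Position 11 ')': depth becomes 2
  Position 12 ')': depth becomes 1
  Position 13 '(': depth becomes 2
  Position 14 ')': depth becomes 1
  Position 15 ')': depth becomes 0
  Position 16 '(': depth becomes 1
  Position 17 ')': depth becomes 0
  Position 18 '(': depth becomes 1
  Position 19 '(': depth becomes 2
  Position 20 '(': depth becomes 3
  Position 21 '(': depth becomes 4
  Position 22 ')': depth becomes 3
  Position 23 ')': depth becomes 2
  Position 24 ')': depth becomes 1
  Position 25 ')': depth becomes 0
Maximum depth reached: 4

4


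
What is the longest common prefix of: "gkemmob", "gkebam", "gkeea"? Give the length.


Words: gkemmob, gkebam, gkeea
  Position 0: all 'g' => match
  Position 1: all 'k' => match
  Position 2: all 'e' => match
  Position 3: ('m', 'b', 'e') => mismatch, stop
LCP = "gke" (length 3)

3


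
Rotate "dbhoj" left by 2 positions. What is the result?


Input: "dbhoj", rotate left by 2
First 2 characters: "db"
Remaining characters: "hoj"
Concatenate remaining + first: "hoj" + "db" = "hojdb"

hojdb


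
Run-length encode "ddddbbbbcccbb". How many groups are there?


Input: ddddbbbbcccbb
Scanning for consecutive runs:
  Group 1: 'd' x 4 (positions 0-3)
  Group 2: 'b' x 4 (positions 4-7)
  Group 3: 'c' x 3 (positions 8-10)
  Group 4: 'b' x 2 (positions 11-12)
Total groups: 4

4


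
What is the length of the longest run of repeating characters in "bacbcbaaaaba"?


Input: "bacbcbaaaaba"
Scanning for longest run:
  Position 1 ('a'): new char, reset run to 1
  Position 2 ('c'): new char, reset run to 1
  Position 3 ('b'): new char, reset run to 1
  Position 4 ('c'): new char, reset run to 1
  Position 5 ('b'): new char, reset run to 1
  Position 6 ('a'): new char, reset run to 1
  Position 7 ('a'): continues run of 'a', length=2
  Position 8 ('a'): continues run of 'a', length=3
  Position 9 ('a'): continues run of 'a', length=4
  Position 10 ('b'): new char, reset run to 1
  Position 11 ('a'): new char, reset run to 1
Longest run: 'a' with length 4

4


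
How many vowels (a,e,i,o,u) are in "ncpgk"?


Input: ncpgk
Checking each character:
  'n' at position 0: consonant
  'c' at position 1: consonant
  'p' at position 2: consonant
  'g' at position 3: consonant
  'k' at position 4: consonant
Total vowels: 0

0


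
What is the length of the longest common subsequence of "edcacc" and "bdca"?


LCS of "edcacc" and "bdca"
DP table:
           b    d    c    a
      0    0    0    0    0
  e   0    0    0    0    0
  d   0    0    1    1    1
  c   0    0    1    2    2
  a   0    0    1    2    3
  c   0    0    1    2    3
  c   0    0    1    2    3
LCS length = dp[6][4] = 3

3


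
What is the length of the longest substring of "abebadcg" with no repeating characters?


Input: "abebadcg"
Sliding window (track last position of each char):
  Position 0 ('a'): window [0,0] length 1 -- new best
  Position 1 ('b'): window [0,1] length 2 -- new best
  Position 2 ('e'): window [0,2] length 3 -- new best
  Position 3 ('b'): repeat (last at 1), move window start to 2
  Position 3 ('b'): window [2,3] length 2
  Position 4 ('a'): window [2,4] length 3
  Position 5 ('d'): window [2,5] length 4 -- new best
  Position 6 ('c'): window [2,6] length 5 -- new best
  Position 7 ('g'): window [2,7] length 6 -- new best
Longest substring with no repeats: "ebadcg" with length 6

6


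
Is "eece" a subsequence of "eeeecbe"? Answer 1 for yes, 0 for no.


Check if "eece" is a subsequence of "eeeecbe"
Greedy scan:
  Position 0 ('e'): matches sub[0] = 'e'
  Position 1 ('e'): matches sub[1] = 'e'
  Position 2 ('e'): no match needed
  Position 3 ('e'): no match needed
  Position 4 ('c'): matches sub[2] = 'c'
  Position 5 ('b'): no match needed
  Position 6 ('e'): matches sub[3] = 'e'
All 4 characters matched => is a subsequence

1


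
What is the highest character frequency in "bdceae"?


Input: bdceae
Character counts:
  'a': 1
  'b': 1
  'c': 1
  'd': 1
  'e': 2
Maximum frequency: 2

2


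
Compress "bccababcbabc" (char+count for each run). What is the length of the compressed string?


Input: bccababcbabc
Runs:
  'b' x 1 => "b1"
  'c' x 2 => "c2"
  'a' x 1 => "a1"
  'b' x 1 => "b1"
  'a' x 1 => "a1"
  'b' x 1 => "b1"
  'c' x 1 => "c1"
  'b' x 1 => "b1"
  'a' x 1 => "a1"
  'b' x 1 => "b1"
  'c' x 1 => "c1"
Compressed: "b1c2a1b1a1b1c1b1a1b1c1"
Compressed length: 22

22


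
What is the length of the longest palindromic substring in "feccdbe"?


Input: "feccdbe"
Checking substrings for palindromes:
  [2:4] "cc" (len 2) => palindrome
Longest palindromic substring: "cc" with length 2

2


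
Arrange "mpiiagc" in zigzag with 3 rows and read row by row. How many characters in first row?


Zigzag "mpiiagc" into 3 rows:
Placing characters:
  'm' => row 0
  'p' => row 1
  'i' => row 2
  'i' => row 1
  'a' => row 0
  'g' => row 1
  'c' => row 2
Rows:
  Row 0: "ma"
  Row 1: "pig"
  Row 2: "ic"
First row length: 2

2


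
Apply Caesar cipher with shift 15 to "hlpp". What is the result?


Caesar cipher: shift "hlpp" by 15
  'h' (pos 7) + 15 = pos 22 = 'w'
  'l' (pos 11) + 15 = pos 0 = 'a'
  'p' (pos 15) + 15 = pos 4 = 'e'
  'p' (pos 15) + 15 = pos 4 = 'e'
Result: waee

waee


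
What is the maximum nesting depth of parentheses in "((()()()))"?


Input: "((()()()))"
Tracking depth:
  Position 0 '(': depth becomes 1
  Position 1 '(': depth becomes 2
  Position 2 '(': depth becomes 3
  Position 3 ')': depth becomes 2
  Position 4 '(': depth becomes 3
  Position 5 ')': depth becomes 2
  Position 6 '(': depth becomes 3
  Position 7 ')': depth becomes 2
  Position 8 ')': depth becomes 1
  Position 9 ')': depth becomes 0
Maximum depth reached: 3

3


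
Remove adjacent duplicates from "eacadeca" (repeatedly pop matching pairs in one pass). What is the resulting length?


Input: eacadeca
Stack-based adjacent duplicate removal:
  Read 'e': push. Stack: e
  Read 'a': push. Stack: ea
  Read 'c': push. Stack: eac
  Read 'a': push. Stack: eaca
  Read 'd': push. Stack: eacad
  Read 'e': push. Stack: eacade
  Read 'c': push. Stack: eacadec
  Read 'a': push. Stack: eacadeca
Final stack: "eacadeca" (length 8)

8


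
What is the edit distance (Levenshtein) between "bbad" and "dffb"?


Computing edit distance: "bbad" -> "dffb"
DP table:
           d    f    f    b
      0    1    2    3    4
  b   1    1    2    3    3
  b   2    2    2    3    3
  a   3    3    3    3    4
  d   4    3    4    4    4
Edit distance = dp[4][4] = 4

4


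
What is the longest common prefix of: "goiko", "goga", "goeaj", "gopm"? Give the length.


Words: goiko, goga, goeaj, gopm
  Position 0: all 'g' => match
  Position 1: all 'o' => match
  Position 2: ('i', 'g', 'e', 'p') => mismatch, stop
LCP = "go" (length 2)

2


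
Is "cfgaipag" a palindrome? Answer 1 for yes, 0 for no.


Input: cfgaipag
Reversed: gapiagfc
  Compare pos 0 ('c') with pos 7 ('g'): MISMATCH
  Compare pos 1 ('f') with pos 6 ('a'): MISMATCH
  Compare pos 2 ('g') with pos 5 ('p'): MISMATCH
  Compare pos 3 ('a') with pos 4 ('i'): MISMATCH
Result: not a palindrome

0


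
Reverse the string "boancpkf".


Input: boancpkf
Reading characters right to left:
  Position 7: 'f'
  Position 6: 'k'
  Position 5: 'p'
  Position 4: 'c'
  Position 3: 'n'
  Position 2: 'a'
  Position 1: 'o'
  Position 0: 'b'
Reversed: fkpcnaob

fkpcnaob


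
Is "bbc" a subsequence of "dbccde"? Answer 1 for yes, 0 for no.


Check if "bbc" is a subsequence of "dbccde"
Greedy scan:
  Position 0 ('d'): no match needed
  Position 1 ('b'): matches sub[0] = 'b'
  Position 2 ('c'): no match needed
  Position 3 ('c'): no match needed
  Position 4 ('d'): no match needed
  Position 5 ('e'): no match needed
Only matched 1/3 characters => not a subsequence

0


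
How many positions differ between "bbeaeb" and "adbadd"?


Comparing "bbeaeb" and "adbadd" position by position:
  Position 0: 'b' vs 'a' => DIFFER
  Position 1: 'b' vs 'd' => DIFFER
  Position 2: 'e' vs 'b' => DIFFER
  Position 3: 'a' vs 'a' => same
  Position 4: 'e' vs 'd' => DIFFER
  Position 5: 'b' vs 'd' => DIFFER
Positions that differ: 5

5


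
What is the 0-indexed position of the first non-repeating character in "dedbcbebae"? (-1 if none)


Input: dedbcbebae
Character frequencies:
  'a': 1
  'b': 3
  'c': 1
  'd': 2
  'e': 3
Scanning left to right for freq == 1:
  Position 0 ('d'): freq=2, skip
  Position 1 ('e'): freq=3, skip
  Position 2 ('d'): freq=2, skip
  Position 3 ('b'): freq=3, skip
  Position 4 ('c'): unique! => answer = 4

4


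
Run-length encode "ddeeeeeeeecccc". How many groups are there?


Input: ddeeeeeeeecccc
Scanning for consecutive runs:
  Group 1: 'd' x 2 (positions 0-1)
  Group 2: 'e' x 8 (positions 2-9)
  Group 3: 'c' x 4 (positions 10-13)
Total groups: 3

3


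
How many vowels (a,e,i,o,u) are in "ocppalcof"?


Input: ocppalcof
Checking each character:
  'o' at position 0: vowel (running total: 1)
  'c' at position 1: consonant
  'p' at position 2: consonant
  'p' at position 3: consonant
  'a' at position 4: vowel (running total: 2)
  'l' at position 5: consonant
  'c' at position 6: consonant
  'o' at position 7: vowel (running total: 3)
  'f' at position 8: consonant
Total vowels: 3

3


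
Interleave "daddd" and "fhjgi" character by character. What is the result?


Interleaving "daddd" and "fhjgi":
  Position 0: 'd' from first, 'f' from second => "df"
  Position 1: 'a' from first, 'h' from second => "ah"
  Position 2: 'd' from first, 'j' from second => "dj"
  Position 3: 'd' from first, 'g' from second => "dg"
  Position 4: 'd' from first, 'i' from second => "di"
Result: dfahdjdgdi

dfahdjdgdi


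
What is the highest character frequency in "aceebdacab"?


Input: aceebdacab
Character counts:
  'a': 3
  'b': 2
  'c': 2
  'd': 1
  'e': 2
Maximum frequency: 3

3


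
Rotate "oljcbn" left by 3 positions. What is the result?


Input: "oljcbn", rotate left by 3
First 3 characters: "olj"
Remaining characters: "cbn"
Concatenate remaining + first: "cbn" + "olj" = "cbnolj"

cbnolj


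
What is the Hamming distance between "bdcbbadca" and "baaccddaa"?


Comparing "bdcbbadca" and "baaccddaa" position by position:
  Position 0: 'b' vs 'b' => same
  Position 1: 'd' vs 'a' => differ
  Position 2: 'c' vs 'a' => differ
  Position 3: 'b' vs 'c' => differ
  Position 4: 'b' vs 'c' => differ
  Position 5: 'a' vs 'd' => differ
  Position 6: 'd' vs 'd' => same
  Position 7: 'c' vs 'a' => differ
  Position 8: 'a' vs 'a' => same
Total differences (Hamming distance): 6

6


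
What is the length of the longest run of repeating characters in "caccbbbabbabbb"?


Input: "caccbbbabbabbb"
Scanning for longest run:
  Position 1 ('a'): new char, reset run to 1
  Position 2 ('c'): new char, reset run to 1
  Position 3 ('c'): continues run of 'c', length=2
  Position 4 ('b'): new char, reset run to 1
  Position 5 ('b'): continues run of 'b', length=2
  Position 6 ('b'): continues run of 'b', length=3
  Position 7 ('a'): new char, reset run to 1
  Position 8 ('b'): new char, reset run to 1
  Position 9 ('b'): continues run of 'b', length=2
  Position 10 ('a'): new char, reset run to 1
  Position 11 ('b'): new char, reset run to 1
  Position 12 ('b'): continues run of 'b', length=2
  Position 13 ('b'): continues run of 'b', length=3
Longest run: 'b' with length 3

3


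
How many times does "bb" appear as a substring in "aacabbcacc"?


Searching for "bb" in "aacabbcacc"
Scanning each position:
  Position 0: "aa" => no
  Position 1: "ac" => no
  Position 2: "ca" => no
  Position 3: "ab" => no
  Position 4: "bb" => MATCH
  Position 5: "bc" => no
  Position 6: "ca" => no
  Position 7: "ac" => no
  Position 8: "cc" => no
Total occurrences: 1

1


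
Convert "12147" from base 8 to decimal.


Input: "12147" in base 8
Positional expansion:
  Digit '1' (value 1) x 8^4 = 4096
  Digit '2' (value 2) x 8^3 = 1024
  Digit '1' (value 1) x 8^2 = 64
  Digit '4' (value 4) x 8^1 = 32
  Digit '7' (value 7) x 8^0 = 7
Sum = 5223

5223


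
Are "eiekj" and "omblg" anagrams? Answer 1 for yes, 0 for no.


Strings: "eiekj", "omblg"
Sorted first:  eeijk
Sorted second: bglmo
Differ at position 0: 'e' vs 'b' => not anagrams

0


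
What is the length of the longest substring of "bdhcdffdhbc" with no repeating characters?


Input: "bdhcdffdhbc"
Sliding window (track last position of each char):
  Position 0 ('b'): window [0,0] length 1 -- new best
  Position 1 ('d'): window [0,1] length 2 -- new best
  Position 2 ('h'): window [0,2] length 3 -- new best
  Position 3 ('c'): window [0,3] length 4 -- new best
  Position 4 ('d'): repeat (last at 1), move window start to 2
  Position 4 ('d'): window [2,4] length 3
  Position 5 ('f'): window [2,5] length 4
  Position 6 ('f'): repeat (last at 5), move window start to 6
  Position 6 ('f'): window [6,6] length 1
  Position 7 ('d'): window [6,7] length 2
  Position 8 ('h'): window [6,8] length 3
  Position 9 ('b'): window [6,9] length 4
  Position 10 ('c'): window [6,10] length 5 -- new best
Longest substring with no repeats: "fdhbc" with length 5

5


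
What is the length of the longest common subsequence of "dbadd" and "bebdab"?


LCS of "dbadd" and "bebdab"
DP table:
           b    e    b    d    a    b
      0    0    0    0    0    0    0
  d   0    0    0    0    1    1    1
  b   0    1    1    1    1    1    2
  a   0    1    1    1    1    2    2
  d   0    1    1    1    2    2    2
  d   0    1    1    1    2    2    2
LCS length = dp[5][6] = 2

2


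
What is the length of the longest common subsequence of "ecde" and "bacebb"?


LCS of "ecde" and "bacebb"
DP table:
           b    a    c    e    b    b
      0    0    0    0    0    0    0
  e   0    0    0    0    1    1    1
  c   0    0    0    1    1    1    1
  d   0    0    0    1    1    1    1
  e   0    0    0    1    2    2    2
LCS length = dp[4][6] = 2

2


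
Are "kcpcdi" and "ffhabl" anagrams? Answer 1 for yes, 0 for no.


Strings: "kcpcdi", "ffhabl"
Sorted first:  ccdikp
Sorted second: abffhl
Differ at position 0: 'c' vs 'a' => not anagrams

0


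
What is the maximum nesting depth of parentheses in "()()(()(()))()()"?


Input: "()()(()(()))()()"
Tracking depth:
  Position 0 '(': depth becomes 1
  Position 1 ')': depth becomes 0
  Position 2 '(': depth becomes 1
  Position 3 ')': depth becomes 0
  Position 4 '(': depth becomes 1
  Position 5 '(': depth becomes 2
  Position 6 ')': depth becomes 1
  Position 7 '(': depth becomes 2
  Position 8 '(': depth becomes 3
  Position 9 ')': depth becomes 2
  Position 10 ')': depth becomes 1
  Position 11 ')': depth becomes 0
  Position 12 '(': depth becomes 1
  Position 13 ')': depth becomes 0
  Position 14 '(': depth becomes 1
  Position 15 ')': depth becomes 0
Maximum depth reached: 3

3


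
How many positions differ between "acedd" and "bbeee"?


Comparing "acedd" and "bbeee" position by position:
  Position 0: 'a' vs 'b' => DIFFER
  Position 1: 'c' vs 'b' => DIFFER
  Position 2: 'e' vs 'e' => same
  Position 3: 'd' vs 'e' => DIFFER
  Position 4: 'd' vs 'e' => DIFFER
Positions that differ: 4

4


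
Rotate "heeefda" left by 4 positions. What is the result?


Input: "heeefda", rotate left by 4
First 4 characters: "heee"
Remaining characters: "fda"
Concatenate remaining + first: "fda" + "heee" = "fdaheee"

fdaheee


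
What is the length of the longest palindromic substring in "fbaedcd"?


Input: "fbaedcd"
Checking substrings for palindromes:
  [4:7] "dcd" (len 3) => palindrome
Longest palindromic substring: "dcd" with length 3

3


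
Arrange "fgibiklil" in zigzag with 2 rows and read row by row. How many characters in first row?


Zigzag "fgibiklil" into 2 rows:
Placing characters:
  'f' => row 0
  'g' => row 1
  'i' => row 0
  'b' => row 1
  'i' => row 0
  'k' => row 1
  'l' => row 0
  'i' => row 1
  'l' => row 0
Rows:
  Row 0: "fiill"
  Row 1: "gbki"
First row length: 5

5


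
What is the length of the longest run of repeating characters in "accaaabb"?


Input: "accaaabb"
Scanning for longest run:
  Position 1 ('c'): new char, reset run to 1
  Position 2 ('c'): continues run of 'c', length=2
  Position 3 ('a'): new char, reset run to 1
  Position 4 ('a'): continues run of 'a', length=2
  Position 5 ('a'): continues run of 'a', length=3
  Position 6 ('b'): new char, reset run to 1
  Position 7 ('b'): continues run of 'b', length=2
Longest run: 'a' with length 3

3


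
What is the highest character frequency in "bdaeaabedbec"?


Input: bdaeaabedbec
Character counts:
  'a': 3
  'b': 3
  'c': 1
  'd': 2
  'e': 3
Maximum frequency: 3

3


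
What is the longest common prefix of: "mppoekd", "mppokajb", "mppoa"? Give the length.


Words: mppoekd, mppokajb, mppoa
  Position 0: all 'm' => match
  Position 1: all 'p' => match
  Position 2: all 'p' => match
  Position 3: all 'o' => match
  Position 4: ('e', 'k', 'a') => mismatch, stop
LCP = "mppo" (length 4)

4


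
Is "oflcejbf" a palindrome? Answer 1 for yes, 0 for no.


Input: oflcejbf
Reversed: fbjeclfo
  Compare pos 0 ('o') with pos 7 ('f'): MISMATCH
  Compare pos 1 ('f') with pos 6 ('b'): MISMATCH
  Compare pos 2 ('l') with pos 5 ('j'): MISMATCH
  Compare pos 3 ('c') with pos 4 ('e'): MISMATCH
Result: not a palindrome

0


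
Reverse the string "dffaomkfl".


Input: dffaomkfl
Reading characters right to left:
  Position 8: 'l'
  Position 7: 'f'
  Position 6: 'k'
  Position 5: 'm'
  Position 4: 'o'
  Position 3: 'a'
  Position 2: 'f'
  Position 1: 'f'
  Position 0: 'd'
Reversed: lfkmoaffd

lfkmoaffd


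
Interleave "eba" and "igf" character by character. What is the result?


Interleaving "eba" and "igf":
  Position 0: 'e' from first, 'i' from second => "ei"
  Position 1: 'b' from first, 'g' from second => "bg"
  Position 2: 'a' from first, 'f' from second => "af"
Result: eibgaf

eibgaf


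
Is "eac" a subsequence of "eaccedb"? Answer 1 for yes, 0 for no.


Check if "eac" is a subsequence of "eaccedb"
Greedy scan:
  Position 0 ('e'): matches sub[0] = 'e'
  Position 1 ('a'): matches sub[1] = 'a'
  Position 2 ('c'): matches sub[2] = 'c'
  Position 3 ('c'): no match needed
  Position 4 ('e'): no match needed
  Position 5 ('d'): no match needed
  Position 6 ('b'): no match needed
All 3 characters matched => is a subsequence

1


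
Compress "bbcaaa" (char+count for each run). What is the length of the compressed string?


Input: bbcaaa
Runs:
  'b' x 2 => "b2"
  'c' x 1 => "c1"
  'a' x 3 => "a3"
Compressed: "b2c1a3"
Compressed length: 6

6


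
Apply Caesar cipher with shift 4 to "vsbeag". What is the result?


Caesar cipher: shift "vsbeag" by 4
  'v' (pos 21) + 4 = pos 25 = 'z'
  's' (pos 18) + 4 = pos 22 = 'w'
  'b' (pos 1) + 4 = pos 5 = 'f'
  'e' (pos 4) + 4 = pos 8 = 'i'
  'a' (pos 0) + 4 = pos 4 = 'e'
  'g' (pos 6) + 4 = pos 10 = 'k'
Result: zwfiek

zwfiek


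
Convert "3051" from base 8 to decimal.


Input: "3051" in base 8
Positional expansion:
  Digit '3' (value 3) x 8^3 = 1536
  Digit '0' (value 0) x 8^2 = 0
  Digit '5' (value 5) x 8^1 = 40
  Digit '1' (value 1) x 8^0 = 1
Sum = 1577

1577


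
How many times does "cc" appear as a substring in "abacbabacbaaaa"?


Searching for "cc" in "abacbabacbaaaa"
Scanning each position:
  Position 0: "ab" => no
  Position 1: "ba" => no
  Position 2: "ac" => no
  Position 3: "cb" => no
  Position 4: "ba" => no
  Position 5: "ab" => no
  Position 6: "ba" => no
  Position 7: "ac" => no
  Position 8: "cb" => no
  Position 9: "ba" => no
  Position 10: "aa" => no
  Position 11: "aa" => no
  Position 12: "aa" => no
Total occurrences: 0

0


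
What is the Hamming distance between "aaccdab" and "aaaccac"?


Comparing "aaccdab" and "aaaccac" position by position:
  Position 0: 'a' vs 'a' => same
  Position 1: 'a' vs 'a' => same
  Position 2: 'c' vs 'a' => differ
  Position 3: 'c' vs 'c' => same
  Position 4: 'd' vs 'c' => differ
  Position 5: 'a' vs 'a' => same
  Position 6: 'b' vs 'c' => differ
Total differences (Hamming distance): 3

3


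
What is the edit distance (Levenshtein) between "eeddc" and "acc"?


Computing edit distance: "eeddc" -> "acc"
DP table:
           a    c    c
      0    1    2    3
  e   1    1    2    3
  e   2    2    2    3
  d   3    3    3    3
  d   4    4    4    4
  c   5    5    4    4
Edit distance = dp[5][3] = 4

4


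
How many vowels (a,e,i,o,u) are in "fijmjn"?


Input: fijmjn
Checking each character:
  'f' at position 0: consonant
  'i' at position 1: vowel (running total: 1)
  'j' at position 2: consonant
  'm' at position 3: consonant
  'j' at position 4: consonant
  'n' at position 5: consonant
Total vowels: 1

1


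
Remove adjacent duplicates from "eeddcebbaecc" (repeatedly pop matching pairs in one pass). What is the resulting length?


Input: eeddcebbaecc
Stack-based adjacent duplicate removal:
  Read 'e': push. Stack: e
  Read 'e': matches stack top 'e' => pop. Stack: (empty)
  Read 'd': push. Stack: d
  Read 'd': matches stack top 'd' => pop. Stack: (empty)
  Read 'c': push. Stack: c
  Read 'e': push. Stack: ce
  Read 'b': push. Stack: ceb
  Read 'b': matches stack top 'b' => pop. Stack: ce
  Read 'a': push. Stack: cea
  Read 'e': push. Stack: ceae
  Read 'c': push. Stack: ceaec
  Read 'c': matches stack top 'c' => pop. Stack: ceae
Final stack: "ceae" (length 4)

4


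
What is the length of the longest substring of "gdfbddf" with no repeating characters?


Input: "gdfbddf"
Sliding window (track last position of each char):
  Position 0 ('g'): window [0,0] length 1 -- new best
  Position 1 ('d'): window [0,1] length 2 -- new best
  Position 2 ('f'): window [0,2] length 3 -- new best
  Position 3 ('b'): window [0,3] length 4 -- new best
  Position 4 ('d'): repeat (last at 1), move window start to 2
  Position 4 ('d'): window [2,4] length 3
  Position 5 ('d'): repeat (last at 4), move window start to 5
  Position 5 ('d'): window [5,5] length 1
  Position 6 ('f'): window [5,6] length 2
Longest substring with no repeats: "gdfb" with length 4

4


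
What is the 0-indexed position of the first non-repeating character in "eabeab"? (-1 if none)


Input: eabeab
Character frequencies:
  'a': 2
  'b': 2
  'e': 2
Scanning left to right for freq == 1:
  Position 0 ('e'): freq=2, skip
  Position 1 ('a'): freq=2, skip
  Position 2 ('b'): freq=2, skip
  Position 3 ('e'): freq=2, skip
  Position 4 ('a'): freq=2, skip
  Position 5 ('b'): freq=2, skip
  No unique character found => answer = -1

-1


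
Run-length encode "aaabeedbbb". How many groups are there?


Input: aaabeedbbb
Scanning for consecutive runs:
  Group 1: 'a' x 3 (positions 0-2)
  Group 2: 'b' x 1 (positions 3-3)
  Group 3: 'e' x 2 (positions 4-5)
  Group 4: 'd' x 1 (positions 6-6)
  Group 5: 'b' x 3 (positions 7-9)
Total groups: 5

5


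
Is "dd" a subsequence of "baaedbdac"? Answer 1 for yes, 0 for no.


Check if "dd" is a subsequence of "baaedbdac"
Greedy scan:
  Position 0 ('b'): no match needed
  Position 1 ('a'): no match needed
  Position 2 ('a'): no match needed
  Position 3 ('e'): no match needed
  Position 4 ('d'): matches sub[0] = 'd'
  Position 5 ('b'): no match needed
  Position 6 ('d'): matches sub[1] = 'd'
  Position 7 ('a'): no match needed
  Position 8 ('c'): no match needed
All 2 characters matched => is a subsequence

1


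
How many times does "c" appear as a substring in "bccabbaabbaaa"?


Searching for "c" in "bccabbaabbaaa"
Scanning each position:
  Position 0: "b" => no
  Position 1: "c" => MATCH
  Position 2: "c" => MATCH
  Position 3: "a" => no
  Position 4: "b" => no
  Position 5: "b" => no
  Position 6: "a" => no
  Position 7: "a" => no
  Position 8: "b" => no
  Position 9: "b" => no
  Position 10: "a" => no
  Position 11: "a" => no
  Position 12: "a" => no
Total occurrences: 2

2


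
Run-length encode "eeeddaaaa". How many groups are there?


Input: eeeddaaaa
Scanning for consecutive runs:
  Group 1: 'e' x 3 (positions 0-2)
  Group 2: 'd' x 2 (positions 3-4)
  Group 3: 'a' x 4 (positions 5-8)
Total groups: 3

3


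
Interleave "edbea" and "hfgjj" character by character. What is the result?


Interleaving "edbea" and "hfgjj":
  Position 0: 'e' from first, 'h' from second => "eh"
  Position 1: 'd' from first, 'f' from second => "df"
  Position 2: 'b' from first, 'g' from second => "bg"
  Position 3: 'e' from first, 'j' from second => "ej"
  Position 4: 'a' from first, 'j' from second => "aj"
Result: ehdfbgejaj

ehdfbgejaj


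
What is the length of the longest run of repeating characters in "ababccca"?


Input: "ababccca"
Scanning for longest run:
  Position 1 ('b'): new char, reset run to 1
  Position 2 ('a'): new char, reset run to 1
  Position 3 ('b'): new char, reset run to 1
  Position 4 ('c'): new char, reset run to 1
  Position 5 ('c'): continues run of 'c', length=2
  Position 6 ('c'): continues run of 'c', length=3
  Position 7 ('a'): new char, reset run to 1
Longest run: 'c' with length 3

3


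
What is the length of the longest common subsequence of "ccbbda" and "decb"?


LCS of "ccbbda" and "decb"
DP table:
           d    e    c    b
      0    0    0    0    0
  c   0    0    0    1    1
  c   0    0    0    1    1
  b   0    0    0    1    2
  b   0    0    0    1    2
  d   0    1    1    1    2
  a   0    1    1    1    2
LCS length = dp[6][4] = 2

2


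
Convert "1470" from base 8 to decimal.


Input: "1470" in base 8
Positional expansion:
  Digit '1' (value 1) x 8^3 = 512
  Digit '4' (value 4) x 8^2 = 256
  Digit '7' (value 7) x 8^1 = 56
  Digit '0' (value 0) x 8^0 = 0
Sum = 824

824


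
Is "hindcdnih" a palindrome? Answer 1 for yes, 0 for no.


Input: hindcdnih
Reversed: hindcdnih
  Compare pos 0 ('h') with pos 8 ('h'): match
  Compare pos 1 ('i') with pos 7 ('i'): match
  Compare pos 2 ('n') with pos 6 ('n'): match
  Compare pos 3 ('d') with pos 5 ('d'): match
Result: palindrome

1


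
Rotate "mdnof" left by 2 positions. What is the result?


Input: "mdnof", rotate left by 2
First 2 characters: "md"
Remaining characters: "nof"
Concatenate remaining + first: "nof" + "md" = "nofmd"

nofmd


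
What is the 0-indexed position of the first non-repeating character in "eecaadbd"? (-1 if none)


Input: eecaadbd
Character frequencies:
  'a': 2
  'b': 1
  'c': 1
  'd': 2
  'e': 2
Scanning left to right for freq == 1:
  Position 0 ('e'): freq=2, skip
  Position 1 ('e'): freq=2, skip
  Position 2 ('c'): unique! => answer = 2

2


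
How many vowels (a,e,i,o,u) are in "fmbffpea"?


Input: fmbffpea
Checking each character:
  'f' at position 0: consonant
  'm' at position 1: consonant
  'b' at position 2: consonant
  'f' at position 3: consonant
  'f' at position 4: consonant
  'p' at position 5: consonant
  'e' at position 6: vowel (running total: 1)
  'a' at position 7: vowel (running total: 2)
Total vowels: 2

2


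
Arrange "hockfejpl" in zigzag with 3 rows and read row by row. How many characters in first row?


Zigzag "hockfejpl" into 3 rows:
Placing characters:
  'h' => row 0
  'o' => row 1
  'c' => row 2
  'k' => row 1
  'f' => row 0
  'e' => row 1
  'j' => row 2
  'p' => row 1
  'l' => row 0
Rows:
  Row 0: "hfl"
  Row 1: "okep"
  Row 2: "cj"
First row length: 3

3


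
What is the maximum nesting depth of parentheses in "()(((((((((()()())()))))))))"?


Input: "()(((((((((()()())()))))))))"
Tracking depth:
  Position 0 '(': depth becomes 1
  Position 1 ')': depth becomes 0
  Position 2 '(': depth becomes 1
  Position 3 '(': depth becomes 2
  Position 4 '(': depth becomes 3
  Position 5 '(': depth becomes 4
  Position 6 '(': depth becomes 5
  Position 7 '(': depth becomes 6
  Position 8 '(': depth becomes 7
  Position 9 '(': depth becomes 8
  Position 10 '(': depth becomes 9
  Position 11 '(': depth becomes 10
  Position 12 ')': depth becomes 9
  Position 13 '(': depth becomes 10
  Position 14 ')': depth becomes 9
  Position 15 '(': depth becomes 10
  Position 16 ')': depth becomes 9
  Position 17 ')': depth becomes 8
  Position 18 '(': depth becomes 9
  Position 19 ')': depth becomes 8
  Position 20 ')': depth becomes 7
  Position 21 ')': depth becomes 6
  Position 22 ')': depth becomes 5
  Position 23 ')': depth becomes 4
  Position 24 ')': depth becomes 3
  Position 25 ')': depth becomes 2
  Position 26 ')': depth becomes 1
  Position 27 ')': depth becomes 0
Maximum depth reached: 10

10


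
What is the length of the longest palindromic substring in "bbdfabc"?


Input: "bbdfabc"
Checking substrings for palindromes:
  [0:2] "bb" (len 2) => palindrome
Longest palindromic substring: "bb" with length 2

2


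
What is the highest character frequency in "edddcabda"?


Input: edddcabda
Character counts:
  'a': 2
  'b': 1
  'c': 1
  'd': 4
  'e': 1
Maximum frequency: 4

4


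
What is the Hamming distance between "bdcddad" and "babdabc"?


Comparing "bdcddad" and "babdabc" position by position:
  Position 0: 'b' vs 'b' => same
  Position 1: 'd' vs 'a' => differ
  Position 2: 'c' vs 'b' => differ
  Position 3: 'd' vs 'd' => same
  Position 4: 'd' vs 'a' => differ
  Position 5: 'a' vs 'b' => differ
  Position 6: 'd' vs 'c' => differ
Total differences (Hamming distance): 5

5


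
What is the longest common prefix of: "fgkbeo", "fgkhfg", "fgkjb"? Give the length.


Words: fgkbeo, fgkhfg, fgkjb
  Position 0: all 'f' => match
  Position 1: all 'g' => match
  Position 2: all 'k' => match
  Position 3: ('b', 'h', 'j') => mismatch, stop
LCP = "fgk" (length 3)

3


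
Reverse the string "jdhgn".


Input: jdhgn
Reading characters right to left:
  Position 4: 'n'
  Position 3: 'g'
  Position 2: 'h'
  Position 1: 'd'
  Position 0: 'j'
Reversed: nghdj

nghdj


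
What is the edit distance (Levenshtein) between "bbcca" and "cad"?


Computing edit distance: "bbcca" -> "cad"
DP table:
           c    a    d
      0    1    2    3
  b   1    1    2    3
  b   2    2    2    3
  c   3    2    3    3
  c   4    3    3    4
  a   5    4    3    4
Edit distance = dp[5][3] = 4

4


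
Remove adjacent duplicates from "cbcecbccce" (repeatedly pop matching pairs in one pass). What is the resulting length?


Input: cbcecbccce
Stack-based adjacent duplicate removal:
  Read 'c': push. Stack: c
  Read 'b': push. Stack: cb
  Read 'c': push. Stack: cbc
  Read 'e': push. Stack: cbce
  Read 'c': push. Stack: cbcec
  Read 'b': push. Stack: cbcecb
  Read 'c': push. Stack: cbcecbc
  Read 'c': matches stack top 'c' => pop. Stack: cbcecb
  Read 'c': push. Stack: cbcecbc
  Read 'e': push. Stack: cbcecbce
Final stack: "cbcecbce" (length 8)

8


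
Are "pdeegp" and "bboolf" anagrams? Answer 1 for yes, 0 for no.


Strings: "pdeegp", "bboolf"
Sorted first:  deegpp
Sorted second: bbfloo
Differ at position 0: 'd' vs 'b' => not anagrams

0


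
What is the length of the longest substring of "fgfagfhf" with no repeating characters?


Input: "fgfagfhf"
Sliding window (track last position of each char):
  Position 0 ('f'): window [0,0] length 1 -- new best
  Position 1 ('g'): window [0,1] length 2 -- new best
  Position 2 ('f'): repeat (last at 0), move window start to 1
  Position 2 ('f'): window [1,2] length 2
  Position 3 ('a'): window [1,3] length 3 -- new best
  Position 4 ('g'): repeat (last at 1), move window start to 2
  Position 4 ('g'): window [2,4] length 3
  Position 5 ('f'): repeat (last at 2), move window start to 3
  Position 5 ('f'): window [3,5] length 3
  Position 6 ('h'): window [3,6] length 4 -- new best
  Position 7 ('f'): repeat (last at 5), move window start to 6
  Position 7 ('f'): window [6,7] length 2
Longest substring with no repeats: "agfh" with length 4

4


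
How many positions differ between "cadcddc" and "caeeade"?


Comparing "cadcddc" and "caeeade" position by position:
  Position 0: 'c' vs 'c' => same
  Position 1: 'a' vs 'a' => same
  Position 2: 'd' vs 'e' => DIFFER
  Position 3: 'c' vs 'e' => DIFFER
  Position 4: 'd' vs 'a' => DIFFER
  Position 5: 'd' vs 'd' => same
  Position 6: 'c' vs 'e' => DIFFER
Positions that differ: 4

4


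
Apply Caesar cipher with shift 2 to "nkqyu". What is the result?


Caesar cipher: shift "nkqyu" by 2
  'n' (pos 13) + 2 = pos 15 = 'p'
  'k' (pos 10) + 2 = pos 12 = 'm'
  'q' (pos 16) + 2 = pos 18 = 's'
  'y' (pos 24) + 2 = pos 0 = 'a'
  'u' (pos 20) + 2 = pos 22 = 'w'
Result: pmsaw

pmsaw
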